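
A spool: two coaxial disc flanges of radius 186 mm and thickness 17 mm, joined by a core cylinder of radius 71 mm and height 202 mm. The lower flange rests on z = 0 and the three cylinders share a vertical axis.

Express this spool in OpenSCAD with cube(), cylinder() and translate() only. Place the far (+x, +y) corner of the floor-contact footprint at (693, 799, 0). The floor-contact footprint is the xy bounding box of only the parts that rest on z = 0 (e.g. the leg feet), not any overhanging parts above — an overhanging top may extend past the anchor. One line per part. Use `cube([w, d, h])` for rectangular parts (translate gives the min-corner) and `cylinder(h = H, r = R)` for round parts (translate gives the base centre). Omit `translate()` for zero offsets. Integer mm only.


translate([507, 613, 0]) cylinder(h = 17, r = 186);
translate([507, 613, 17]) cylinder(h = 202, r = 71);
translate([507, 613, 219]) cylinder(h = 17, r = 186);


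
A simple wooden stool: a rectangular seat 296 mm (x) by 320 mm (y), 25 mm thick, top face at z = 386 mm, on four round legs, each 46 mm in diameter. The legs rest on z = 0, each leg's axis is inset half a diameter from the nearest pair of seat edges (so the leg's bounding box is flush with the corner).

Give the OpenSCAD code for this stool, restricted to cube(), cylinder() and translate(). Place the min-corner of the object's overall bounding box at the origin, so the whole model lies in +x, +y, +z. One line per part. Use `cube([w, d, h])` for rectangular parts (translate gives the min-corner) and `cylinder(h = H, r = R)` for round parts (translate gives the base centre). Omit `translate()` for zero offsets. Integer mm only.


// leg_h = 386 - 25 = 361
translate([0, 0, 361]) cube([296, 320, 25]);
translate([23, 23, 0]) cylinder(h = 361, r = 23);
translate([273, 23, 0]) cylinder(h = 361, r = 23);
translate([23, 297, 0]) cylinder(h = 361, r = 23);
translate([273, 297, 0]) cylinder(h = 361, r = 23);


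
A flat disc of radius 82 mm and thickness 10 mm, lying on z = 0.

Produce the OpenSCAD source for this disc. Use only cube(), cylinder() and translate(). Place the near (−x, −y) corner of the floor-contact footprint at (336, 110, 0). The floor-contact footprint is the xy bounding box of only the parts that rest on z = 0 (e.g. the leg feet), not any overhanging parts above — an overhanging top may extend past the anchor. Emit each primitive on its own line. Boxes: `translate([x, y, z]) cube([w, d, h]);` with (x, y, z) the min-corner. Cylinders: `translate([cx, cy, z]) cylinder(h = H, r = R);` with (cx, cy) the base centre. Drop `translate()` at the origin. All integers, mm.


translate([418, 192, 0]) cylinder(h = 10, r = 82);


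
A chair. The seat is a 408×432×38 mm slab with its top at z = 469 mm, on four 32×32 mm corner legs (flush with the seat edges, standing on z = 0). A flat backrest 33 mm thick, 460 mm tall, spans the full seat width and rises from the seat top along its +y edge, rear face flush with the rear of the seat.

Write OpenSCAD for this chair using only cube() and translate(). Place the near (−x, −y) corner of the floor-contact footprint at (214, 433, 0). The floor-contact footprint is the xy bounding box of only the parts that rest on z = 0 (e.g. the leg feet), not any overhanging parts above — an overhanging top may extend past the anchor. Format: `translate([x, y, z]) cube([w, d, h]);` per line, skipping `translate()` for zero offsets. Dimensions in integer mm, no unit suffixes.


translate([214, 433, 431]) cube([408, 432, 38]);
translate([214, 433, 0]) cube([32, 32, 431]);
translate([590, 433, 0]) cube([32, 32, 431]);
translate([214, 833, 0]) cube([32, 32, 431]);
translate([590, 833, 0]) cube([32, 32, 431]);
translate([214, 832, 469]) cube([408, 33, 460]);


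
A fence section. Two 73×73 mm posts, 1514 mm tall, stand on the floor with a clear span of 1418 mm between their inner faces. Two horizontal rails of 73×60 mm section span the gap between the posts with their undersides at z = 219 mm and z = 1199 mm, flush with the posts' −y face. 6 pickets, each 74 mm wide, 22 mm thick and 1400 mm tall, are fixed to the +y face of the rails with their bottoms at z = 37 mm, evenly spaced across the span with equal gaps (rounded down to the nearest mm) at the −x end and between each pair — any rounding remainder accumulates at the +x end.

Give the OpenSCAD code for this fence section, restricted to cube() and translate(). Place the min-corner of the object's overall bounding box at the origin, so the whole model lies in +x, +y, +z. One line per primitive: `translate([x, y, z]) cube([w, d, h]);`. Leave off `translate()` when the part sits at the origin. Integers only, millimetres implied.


cube([73, 73, 1514]);
translate([1491, 0, 0]) cube([73, 73, 1514]);
translate([73, 0, 219]) cube([1418, 73, 60]);
translate([73, 0, 1199]) cube([1418, 73, 60]);
translate([212, 73, 37]) cube([74, 22, 1400]);
translate([425, 73, 37]) cube([74, 22, 1400]);
translate([638, 73, 37]) cube([74, 22, 1400]);
translate([851, 73, 37]) cube([74, 22, 1400]);
translate([1064, 73, 37]) cube([74, 22, 1400]);
translate([1277, 73, 37]) cube([74, 22, 1400]);


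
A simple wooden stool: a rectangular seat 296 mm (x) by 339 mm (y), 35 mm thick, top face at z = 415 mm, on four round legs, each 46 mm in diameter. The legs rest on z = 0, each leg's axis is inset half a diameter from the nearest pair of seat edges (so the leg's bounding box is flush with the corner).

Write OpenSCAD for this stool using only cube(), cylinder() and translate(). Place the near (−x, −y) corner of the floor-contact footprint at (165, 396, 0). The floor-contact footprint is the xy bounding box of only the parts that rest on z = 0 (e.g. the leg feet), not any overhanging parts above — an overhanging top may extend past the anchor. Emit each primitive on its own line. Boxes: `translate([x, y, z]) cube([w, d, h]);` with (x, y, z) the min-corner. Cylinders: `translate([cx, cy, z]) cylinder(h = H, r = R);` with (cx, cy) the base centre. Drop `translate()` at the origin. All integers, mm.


// leg_h = 415 - 35 = 380
translate([165, 396, 380]) cube([296, 339, 35]);
translate([188, 419, 0]) cylinder(h = 380, r = 23);
translate([438, 419, 0]) cylinder(h = 380, r = 23);
translate([188, 712, 0]) cylinder(h = 380, r = 23);
translate([438, 712, 0]) cylinder(h = 380, r = 23);


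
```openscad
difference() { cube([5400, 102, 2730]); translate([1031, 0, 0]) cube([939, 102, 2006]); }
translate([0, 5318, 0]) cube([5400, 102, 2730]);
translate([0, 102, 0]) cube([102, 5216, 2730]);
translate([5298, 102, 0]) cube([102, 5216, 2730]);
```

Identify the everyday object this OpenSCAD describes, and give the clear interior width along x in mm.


A single room. The interior width is 5196 mm.

Four walls enclosing a rectangle with a door in the front wall — a room. Outside width 5400 minus two 102 mm walls gives 5196 mm.


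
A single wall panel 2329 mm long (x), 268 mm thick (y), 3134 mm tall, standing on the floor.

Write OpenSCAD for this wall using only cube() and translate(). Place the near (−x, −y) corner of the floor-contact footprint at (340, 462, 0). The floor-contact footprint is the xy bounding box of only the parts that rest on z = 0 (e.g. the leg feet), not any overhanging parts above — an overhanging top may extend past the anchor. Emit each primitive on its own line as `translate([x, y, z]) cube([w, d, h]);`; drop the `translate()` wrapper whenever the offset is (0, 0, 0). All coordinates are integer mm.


translate([340, 462, 0]) cube([2329, 268, 3134]);


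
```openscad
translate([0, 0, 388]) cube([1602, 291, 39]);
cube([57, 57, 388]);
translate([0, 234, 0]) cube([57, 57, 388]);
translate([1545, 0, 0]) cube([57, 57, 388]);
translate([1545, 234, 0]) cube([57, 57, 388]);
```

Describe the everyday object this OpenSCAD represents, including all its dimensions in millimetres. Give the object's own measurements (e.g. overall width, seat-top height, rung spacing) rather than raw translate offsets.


A bench: a 1602×291 mm seat slab, 39 mm thick, top at z = 427 mm, on four 57×57 mm square legs flush with the seat corners and standing on z = 0.


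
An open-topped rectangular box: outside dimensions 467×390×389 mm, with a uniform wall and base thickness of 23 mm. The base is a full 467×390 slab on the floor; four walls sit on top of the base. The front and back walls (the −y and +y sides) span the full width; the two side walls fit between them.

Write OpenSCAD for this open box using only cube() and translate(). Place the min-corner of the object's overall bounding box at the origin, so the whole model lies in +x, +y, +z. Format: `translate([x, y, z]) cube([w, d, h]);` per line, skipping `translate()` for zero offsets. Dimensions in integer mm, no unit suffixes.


cube([467, 390, 23]);
translate([0, 0, 23]) cube([467, 23, 366]);
translate([0, 367, 23]) cube([467, 23, 366]);
translate([0, 23, 23]) cube([23, 344, 366]);
translate([444, 23, 23]) cube([23, 344, 366]);


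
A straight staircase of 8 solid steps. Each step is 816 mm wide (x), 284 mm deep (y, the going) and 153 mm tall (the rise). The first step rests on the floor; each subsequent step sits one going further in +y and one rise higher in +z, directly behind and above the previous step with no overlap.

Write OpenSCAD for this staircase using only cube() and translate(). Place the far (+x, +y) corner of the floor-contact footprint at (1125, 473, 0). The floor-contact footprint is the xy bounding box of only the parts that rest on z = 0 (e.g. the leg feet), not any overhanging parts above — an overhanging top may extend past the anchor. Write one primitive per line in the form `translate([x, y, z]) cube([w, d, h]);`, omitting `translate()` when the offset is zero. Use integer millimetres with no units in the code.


translate([309, 189, 0]) cube([816, 284, 153]);
translate([309, 473, 153]) cube([816, 284, 153]);
translate([309, 757, 306]) cube([816, 284, 153]);
translate([309, 1041, 459]) cube([816, 284, 153]);
translate([309, 1325, 612]) cube([816, 284, 153]);
translate([309, 1609, 765]) cube([816, 284, 153]);
translate([309, 1893, 918]) cube([816, 284, 153]);
translate([309, 2177, 1071]) cube([816, 284, 153]);


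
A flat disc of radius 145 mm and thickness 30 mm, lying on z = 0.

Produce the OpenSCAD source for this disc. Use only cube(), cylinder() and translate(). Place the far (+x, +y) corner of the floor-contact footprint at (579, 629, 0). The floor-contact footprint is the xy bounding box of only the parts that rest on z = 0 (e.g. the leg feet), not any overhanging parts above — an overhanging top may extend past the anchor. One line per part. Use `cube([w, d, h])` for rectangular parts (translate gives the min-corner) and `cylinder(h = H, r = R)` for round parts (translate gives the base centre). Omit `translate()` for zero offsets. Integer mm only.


translate([434, 484, 0]) cylinder(h = 30, r = 145);


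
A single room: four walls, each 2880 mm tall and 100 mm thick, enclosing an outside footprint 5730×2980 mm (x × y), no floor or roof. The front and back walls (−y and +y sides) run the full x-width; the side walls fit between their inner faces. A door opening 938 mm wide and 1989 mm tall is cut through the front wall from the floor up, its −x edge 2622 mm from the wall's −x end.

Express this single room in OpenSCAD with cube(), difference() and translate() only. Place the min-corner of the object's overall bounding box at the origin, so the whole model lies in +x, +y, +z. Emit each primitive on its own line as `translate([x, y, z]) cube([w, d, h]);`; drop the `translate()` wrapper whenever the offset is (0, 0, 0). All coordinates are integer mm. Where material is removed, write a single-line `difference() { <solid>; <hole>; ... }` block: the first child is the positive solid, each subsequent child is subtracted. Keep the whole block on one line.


difference() { cube([5730, 100, 2880]); translate([2622, 0, 0]) cube([938, 100, 1989]); }
translate([0, 2880, 0]) cube([5730, 100, 2880]);
translate([0, 100, 0]) cube([100, 2780, 2880]);
translate([5630, 100, 0]) cube([100, 2780, 2880]);


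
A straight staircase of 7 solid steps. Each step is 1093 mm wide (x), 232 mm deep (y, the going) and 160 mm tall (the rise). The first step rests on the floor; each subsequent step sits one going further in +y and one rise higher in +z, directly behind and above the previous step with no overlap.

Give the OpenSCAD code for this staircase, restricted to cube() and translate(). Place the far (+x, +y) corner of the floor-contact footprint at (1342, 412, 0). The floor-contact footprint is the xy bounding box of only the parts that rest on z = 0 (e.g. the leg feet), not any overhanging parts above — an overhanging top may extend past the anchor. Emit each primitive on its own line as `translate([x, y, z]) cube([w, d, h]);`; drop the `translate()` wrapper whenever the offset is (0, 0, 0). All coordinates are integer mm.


translate([249, 180, 0]) cube([1093, 232, 160]);
translate([249, 412, 160]) cube([1093, 232, 160]);
translate([249, 644, 320]) cube([1093, 232, 160]);
translate([249, 876, 480]) cube([1093, 232, 160]);
translate([249, 1108, 640]) cube([1093, 232, 160]);
translate([249, 1340, 800]) cube([1093, 232, 160]);
translate([249, 1572, 960]) cube([1093, 232, 160]);


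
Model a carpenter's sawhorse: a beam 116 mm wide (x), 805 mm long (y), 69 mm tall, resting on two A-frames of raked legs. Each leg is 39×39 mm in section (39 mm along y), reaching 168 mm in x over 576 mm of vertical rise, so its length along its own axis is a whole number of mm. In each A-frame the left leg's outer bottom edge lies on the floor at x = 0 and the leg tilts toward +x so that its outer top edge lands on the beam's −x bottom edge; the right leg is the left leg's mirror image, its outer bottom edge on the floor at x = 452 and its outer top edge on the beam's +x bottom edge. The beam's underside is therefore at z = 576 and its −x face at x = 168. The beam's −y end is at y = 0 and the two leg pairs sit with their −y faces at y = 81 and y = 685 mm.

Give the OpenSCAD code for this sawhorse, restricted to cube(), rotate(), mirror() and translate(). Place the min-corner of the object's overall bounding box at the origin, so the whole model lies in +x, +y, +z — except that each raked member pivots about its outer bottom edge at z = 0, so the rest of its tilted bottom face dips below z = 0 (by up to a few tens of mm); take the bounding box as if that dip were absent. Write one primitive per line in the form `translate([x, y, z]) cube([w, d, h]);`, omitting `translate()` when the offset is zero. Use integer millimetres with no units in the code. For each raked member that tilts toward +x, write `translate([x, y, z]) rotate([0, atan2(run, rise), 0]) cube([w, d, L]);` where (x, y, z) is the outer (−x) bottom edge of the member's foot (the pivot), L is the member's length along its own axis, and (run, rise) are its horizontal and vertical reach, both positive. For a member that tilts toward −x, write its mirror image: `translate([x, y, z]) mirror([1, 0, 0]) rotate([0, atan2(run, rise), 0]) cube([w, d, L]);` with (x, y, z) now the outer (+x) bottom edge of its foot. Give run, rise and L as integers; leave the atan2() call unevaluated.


translate([168, 0, 576]) cube([116, 805, 69]);
translate([0, 81, 0]) rotate([0, atan2(168, 576), 0]) cube([39, 39, 600]);
translate([452, 81, 0]) mirror([1, 0, 0]) rotate([0, atan2(168, 576), 0]) cube([39, 39, 600]);
translate([0, 685, 0]) rotate([0, atan2(168, 576), 0]) cube([39, 39, 600]);
translate([452, 685, 0]) mirror([1, 0, 0]) rotate([0, atan2(168, 576), 0]) cube([39, 39, 600]);


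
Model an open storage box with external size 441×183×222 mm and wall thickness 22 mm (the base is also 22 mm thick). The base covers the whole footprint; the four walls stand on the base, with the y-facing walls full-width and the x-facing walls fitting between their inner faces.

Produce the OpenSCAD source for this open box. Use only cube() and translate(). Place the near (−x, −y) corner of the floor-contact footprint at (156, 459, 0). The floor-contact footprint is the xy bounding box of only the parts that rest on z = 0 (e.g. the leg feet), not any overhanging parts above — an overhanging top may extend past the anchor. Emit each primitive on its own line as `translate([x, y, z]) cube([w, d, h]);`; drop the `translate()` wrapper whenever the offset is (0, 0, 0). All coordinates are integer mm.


translate([156, 459, 0]) cube([441, 183, 22]);
translate([156, 459, 22]) cube([441, 22, 200]);
translate([156, 620, 22]) cube([441, 22, 200]);
translate([156, 481, 22]) cube([22, 139, 200]);
translate([575, 481, 22]) cube([22, 139, 200]);


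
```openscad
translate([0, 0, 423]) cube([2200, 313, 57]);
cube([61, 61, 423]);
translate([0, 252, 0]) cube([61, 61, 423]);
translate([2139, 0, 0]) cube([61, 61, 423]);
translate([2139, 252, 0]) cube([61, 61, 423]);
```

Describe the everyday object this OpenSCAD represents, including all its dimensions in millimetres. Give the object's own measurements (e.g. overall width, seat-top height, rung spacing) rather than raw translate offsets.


A bench: a 2200×313 mm seat slab, 57 mm thick, top at z = 480 mm, on four 61×61 mm square legs flush with the seat corners and standing on z = 0.


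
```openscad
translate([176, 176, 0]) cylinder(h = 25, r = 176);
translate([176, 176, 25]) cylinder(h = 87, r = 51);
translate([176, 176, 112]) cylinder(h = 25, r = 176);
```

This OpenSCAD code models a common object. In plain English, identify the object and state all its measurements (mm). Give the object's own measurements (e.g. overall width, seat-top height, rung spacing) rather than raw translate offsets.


A spool: two coaxial disc flanges of radius 176 mm and thickness 25 mm, joined by a core cylinder of radius 51 mm and height 87 mm. The lower flange rests on z = 0 and the three cylinders share a vertical axis.


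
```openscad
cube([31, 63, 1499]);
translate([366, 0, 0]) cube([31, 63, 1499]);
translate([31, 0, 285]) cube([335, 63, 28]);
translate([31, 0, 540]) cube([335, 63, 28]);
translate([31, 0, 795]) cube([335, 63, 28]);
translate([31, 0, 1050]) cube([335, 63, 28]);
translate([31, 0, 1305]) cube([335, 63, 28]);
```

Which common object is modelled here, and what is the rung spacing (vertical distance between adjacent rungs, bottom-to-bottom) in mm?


A ladder. The rung spacing is 255 mm.

Two tall 31×63 posts with 5 short bars between them — a ladder. Adjacent rungs sit at z = 285 and z = 540, so the spacing is 540 − 285 = 255 mm.


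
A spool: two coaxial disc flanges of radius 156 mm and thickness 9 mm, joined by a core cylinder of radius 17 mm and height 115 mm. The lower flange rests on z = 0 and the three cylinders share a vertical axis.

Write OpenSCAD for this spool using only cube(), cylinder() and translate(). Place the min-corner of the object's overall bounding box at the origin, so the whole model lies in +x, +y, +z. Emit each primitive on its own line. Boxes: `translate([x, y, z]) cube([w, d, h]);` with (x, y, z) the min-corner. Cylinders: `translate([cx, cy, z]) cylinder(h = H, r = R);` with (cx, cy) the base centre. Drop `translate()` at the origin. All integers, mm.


translate([156, 156, 0]) cylinder(h = 9, r = 156);
translate([156, 156, 9]) cylinder(h = 115, r = 17);
translate([156, 156, 124]) cylinder(h = 9, r = 156);


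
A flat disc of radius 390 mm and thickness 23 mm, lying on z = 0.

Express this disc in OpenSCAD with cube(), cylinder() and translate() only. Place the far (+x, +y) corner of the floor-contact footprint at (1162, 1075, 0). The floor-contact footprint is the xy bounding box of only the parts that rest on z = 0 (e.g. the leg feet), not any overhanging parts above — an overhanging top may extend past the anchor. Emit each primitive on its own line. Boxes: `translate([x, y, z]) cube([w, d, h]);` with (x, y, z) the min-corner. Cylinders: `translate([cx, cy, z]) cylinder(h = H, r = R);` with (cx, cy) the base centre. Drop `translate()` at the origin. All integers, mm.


translate([772, 685, 0]) cylinder(h = 23, r = 390);


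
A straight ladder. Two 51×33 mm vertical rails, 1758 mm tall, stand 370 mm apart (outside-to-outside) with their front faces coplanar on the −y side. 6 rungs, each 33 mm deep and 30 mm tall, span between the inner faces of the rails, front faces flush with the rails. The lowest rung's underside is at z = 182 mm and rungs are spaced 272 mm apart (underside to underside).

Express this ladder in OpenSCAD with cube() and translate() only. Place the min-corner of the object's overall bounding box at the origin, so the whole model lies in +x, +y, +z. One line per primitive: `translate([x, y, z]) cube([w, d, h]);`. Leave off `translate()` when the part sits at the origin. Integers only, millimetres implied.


// rung span = 370 - 2*51 = 268
// rung[k] z = 182 + k*272
cube([51, 33, 1758]);
translate([319, 0, 0]) cube([51, 33, 1758]);
translate([51, 0, 182]) cube([268, 33, 30]);
translate([51, 0, 454]) cube([268, 33, 30]);
translate([51, 0, 726]) cube([268, 33, 30]);
translate([51, 0, 998]) cube([268, 33, 30]);
translate([51, 0, 1270]) cube([268, 33, 30]);
translate([51, 0, 1542]) cube([268, 33, 30]);


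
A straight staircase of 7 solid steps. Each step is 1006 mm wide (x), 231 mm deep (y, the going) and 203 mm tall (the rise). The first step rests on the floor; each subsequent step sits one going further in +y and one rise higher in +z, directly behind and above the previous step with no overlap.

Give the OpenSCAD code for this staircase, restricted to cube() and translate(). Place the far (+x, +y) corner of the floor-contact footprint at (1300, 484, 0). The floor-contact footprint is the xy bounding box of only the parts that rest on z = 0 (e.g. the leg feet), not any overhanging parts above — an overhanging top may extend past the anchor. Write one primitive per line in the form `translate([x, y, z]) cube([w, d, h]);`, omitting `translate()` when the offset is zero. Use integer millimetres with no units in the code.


translate([294, 253, 0]) cube([1006, 231, 203]);
translate([294, 484, 203]) cube([1006, 231, 203]);
translate([294, 715, 406]) cube([1006, 231, 203]);
translate([294, 946, 609]) cube([1006, 231, 203]);
translate([294, 1177, 812]) cube([1006, 231, 203]);
translate([294, 1408, 1015]) cube([1006, 231, 203]);
translate([294, 1639, 1218]) cube([1006, 231, 203]);


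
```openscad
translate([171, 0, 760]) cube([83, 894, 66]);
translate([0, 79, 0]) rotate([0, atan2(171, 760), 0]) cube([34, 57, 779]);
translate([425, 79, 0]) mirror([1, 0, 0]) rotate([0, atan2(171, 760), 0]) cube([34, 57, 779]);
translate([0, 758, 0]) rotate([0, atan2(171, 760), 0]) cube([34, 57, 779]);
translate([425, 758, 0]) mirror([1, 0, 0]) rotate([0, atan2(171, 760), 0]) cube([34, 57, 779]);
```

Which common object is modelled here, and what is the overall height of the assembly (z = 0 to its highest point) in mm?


A sawhorse. The overall height is 826 mm.

A beam across two mirrored pairs of raked legs — a sawhorse. The beam's underside is at z = 760 (matching the legs' vertical rise in atan2(171, 760)) and the beam is 66 mm tall, so its top is at 760 + 66 = 826 mm. The raked legs top out at the beam's underside, so that is the highest point.


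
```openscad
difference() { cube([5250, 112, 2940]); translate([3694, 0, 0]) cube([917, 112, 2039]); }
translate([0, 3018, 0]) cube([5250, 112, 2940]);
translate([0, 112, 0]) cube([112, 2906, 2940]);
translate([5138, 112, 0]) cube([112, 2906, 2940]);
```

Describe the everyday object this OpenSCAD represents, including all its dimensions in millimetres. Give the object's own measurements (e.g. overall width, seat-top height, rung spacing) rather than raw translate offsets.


A single room: four walls, each 2940 mm tall and 112 mm thick, enclosing an outside footprint 5250×3130 mm (x × y), no floor or roof. The front and back walls (−y and +y sides) run the full x-width; the side walls fit between their inner faces. A door opening 917 mm wide and 2039 mm tall is cut through the front wall from the floor up, its −x edge 3694 mm from the wall's −x end.


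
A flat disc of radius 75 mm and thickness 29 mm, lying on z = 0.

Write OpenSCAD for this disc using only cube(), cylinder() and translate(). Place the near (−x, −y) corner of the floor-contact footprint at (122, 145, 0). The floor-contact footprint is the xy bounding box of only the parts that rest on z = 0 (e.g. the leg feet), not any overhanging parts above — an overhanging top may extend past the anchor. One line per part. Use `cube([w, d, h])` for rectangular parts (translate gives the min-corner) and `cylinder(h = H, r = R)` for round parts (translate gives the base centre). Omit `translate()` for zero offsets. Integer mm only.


translate([197, 220, 0]) cylinder(h = 29, r = 75);


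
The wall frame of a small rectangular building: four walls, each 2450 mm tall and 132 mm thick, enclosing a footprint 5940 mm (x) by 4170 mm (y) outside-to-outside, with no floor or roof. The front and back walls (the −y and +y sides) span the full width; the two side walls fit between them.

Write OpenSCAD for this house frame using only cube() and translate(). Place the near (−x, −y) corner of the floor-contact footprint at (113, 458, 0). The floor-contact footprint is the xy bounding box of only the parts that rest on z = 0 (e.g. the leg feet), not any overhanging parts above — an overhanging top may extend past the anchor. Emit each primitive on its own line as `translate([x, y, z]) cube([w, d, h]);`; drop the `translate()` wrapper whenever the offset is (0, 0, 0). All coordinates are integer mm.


translate([113, 458, 0]) cube([5940, 132, 2450]);
translate([113, 4496, 0]) cube([5940, 132, 2450]);
translate([113, 590, 0]) cube([132, 3906, 2450]);
translate([5921, 590, 0]) cube([132, 3906, 2450]);


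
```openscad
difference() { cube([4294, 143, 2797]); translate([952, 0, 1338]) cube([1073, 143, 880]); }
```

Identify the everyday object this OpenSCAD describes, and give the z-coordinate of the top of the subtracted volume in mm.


A wall with a window opening. The window head height is 2218 mm.

A wall with a rectangular opening subtracted — a window. Sill at z = 1338, opening 880 mm tall, so the head is at 1338 + 880 = 2218 mm.


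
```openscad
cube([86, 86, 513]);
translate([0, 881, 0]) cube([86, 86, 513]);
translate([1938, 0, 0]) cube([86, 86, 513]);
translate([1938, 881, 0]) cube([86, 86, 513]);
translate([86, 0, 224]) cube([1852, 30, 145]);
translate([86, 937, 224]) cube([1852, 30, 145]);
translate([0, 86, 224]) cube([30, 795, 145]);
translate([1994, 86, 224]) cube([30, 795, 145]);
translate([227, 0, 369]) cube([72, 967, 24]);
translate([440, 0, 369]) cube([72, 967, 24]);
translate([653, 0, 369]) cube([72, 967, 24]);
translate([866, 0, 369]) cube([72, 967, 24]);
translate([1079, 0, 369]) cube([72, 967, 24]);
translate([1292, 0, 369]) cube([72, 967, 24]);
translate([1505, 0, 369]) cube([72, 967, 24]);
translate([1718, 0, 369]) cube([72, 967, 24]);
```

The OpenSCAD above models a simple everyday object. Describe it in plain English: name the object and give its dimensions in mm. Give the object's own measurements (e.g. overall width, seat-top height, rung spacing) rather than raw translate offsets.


A bed frame 2024 mm long (x) by 967 mm wide (y). Four 86×86 mm corner posts, 513 mm tall, at the corners of the footprint. Four rails of 30 mm thickness and 145 mm height run between adjacent posts with their undersides at z = 224 mm, their outer faces flush with the outside of the frame (the two x-running rails run between the posts' inner faces; the two y-running rails run between the posts' inner faces). 8 slats, each 72 mm wide (x) and 24 mm thick, lie across the top of the two x-running rails, running the full 967 mm width of the frame in y; along x they sit between the end posts with a 141 mm gap after the −x posts and between neighbouring slats, leaving 148 mm before the +x posts.


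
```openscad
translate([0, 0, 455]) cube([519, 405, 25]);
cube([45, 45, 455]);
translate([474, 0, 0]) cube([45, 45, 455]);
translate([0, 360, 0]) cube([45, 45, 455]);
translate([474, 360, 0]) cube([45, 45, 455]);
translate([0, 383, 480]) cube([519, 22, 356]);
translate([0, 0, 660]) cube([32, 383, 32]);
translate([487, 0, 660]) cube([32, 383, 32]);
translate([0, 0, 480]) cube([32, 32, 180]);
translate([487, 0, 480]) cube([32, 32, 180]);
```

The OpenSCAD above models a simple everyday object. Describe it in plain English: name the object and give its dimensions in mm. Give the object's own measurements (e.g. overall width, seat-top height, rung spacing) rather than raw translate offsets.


A chair. The seat is a 519×405×25 mm slab with its top at z = 480 mm, on four 45×45 mm corner legs (flush with the seat edges, standing on z = 0). A flat backrest 22 mm thick, 356 mm tall, spans the full seat width and rises from the seat top along its +y edge, rear face flush with the rear of the seat. Two armrests of 32×32 mm section run along each side from the seat's front edge to the front of the backrest, top faces 212 mm above the seat top and outer faces flush with the seat's x-edges; a 32×32 mm post under the front of each armrest stands on the seat at the front corner.


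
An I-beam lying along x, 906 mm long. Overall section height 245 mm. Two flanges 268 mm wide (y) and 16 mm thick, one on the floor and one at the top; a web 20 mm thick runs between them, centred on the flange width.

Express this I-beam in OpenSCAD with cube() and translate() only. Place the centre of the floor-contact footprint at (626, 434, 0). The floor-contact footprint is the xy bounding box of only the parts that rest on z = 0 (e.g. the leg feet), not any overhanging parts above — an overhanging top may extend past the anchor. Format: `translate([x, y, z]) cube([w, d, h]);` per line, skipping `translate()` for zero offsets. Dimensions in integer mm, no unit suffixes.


translate([173, 300, 0]) cube([906, 268, 16]);
translate([173, 424, 16]) cube([906, 20, 213]);
translate([173, 300, 229]) cube([906, 268, 16]);


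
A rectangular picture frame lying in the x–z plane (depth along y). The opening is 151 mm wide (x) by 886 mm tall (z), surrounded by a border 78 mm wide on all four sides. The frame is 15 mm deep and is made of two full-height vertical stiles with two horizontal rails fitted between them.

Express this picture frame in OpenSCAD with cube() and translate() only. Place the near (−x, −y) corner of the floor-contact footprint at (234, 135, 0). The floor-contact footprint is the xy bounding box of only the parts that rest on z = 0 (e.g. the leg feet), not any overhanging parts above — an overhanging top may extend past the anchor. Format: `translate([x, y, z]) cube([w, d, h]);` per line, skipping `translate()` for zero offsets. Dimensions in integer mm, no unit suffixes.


translate([234, 135, 0]) cube([78, 15, 1042]);
translate([463, 135, 0]) cube([78, 15, 1042]);
translate([312, 135, 0]) cube([151, 15, 78]);
translate([312, 135, 964]) cube([151, 15, 78]);


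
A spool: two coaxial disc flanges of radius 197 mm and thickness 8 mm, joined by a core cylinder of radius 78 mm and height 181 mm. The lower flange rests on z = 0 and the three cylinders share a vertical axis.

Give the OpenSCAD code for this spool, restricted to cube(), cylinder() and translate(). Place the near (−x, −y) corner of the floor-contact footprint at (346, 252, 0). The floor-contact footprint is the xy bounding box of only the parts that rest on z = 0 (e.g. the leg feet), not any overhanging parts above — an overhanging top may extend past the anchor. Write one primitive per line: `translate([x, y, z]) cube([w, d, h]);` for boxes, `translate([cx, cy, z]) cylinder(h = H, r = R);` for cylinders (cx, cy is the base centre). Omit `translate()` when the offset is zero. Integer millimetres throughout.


translate([543, 449, 0]) cylinder(h = 8, r = 197);
translate([543, 449, 8]) cylinder(h = 181, r = 78);
translate([543, 449, 189]) cylinder(h = 8, r = 197);


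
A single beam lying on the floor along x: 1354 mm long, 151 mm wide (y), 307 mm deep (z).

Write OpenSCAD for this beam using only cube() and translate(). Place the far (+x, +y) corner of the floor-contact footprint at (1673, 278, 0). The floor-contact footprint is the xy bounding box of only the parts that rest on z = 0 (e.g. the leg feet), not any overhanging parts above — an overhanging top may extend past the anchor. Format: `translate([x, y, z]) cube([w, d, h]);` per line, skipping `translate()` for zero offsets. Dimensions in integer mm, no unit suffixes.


translate([319, 127, 0]) cube([1354, 151, 307]);


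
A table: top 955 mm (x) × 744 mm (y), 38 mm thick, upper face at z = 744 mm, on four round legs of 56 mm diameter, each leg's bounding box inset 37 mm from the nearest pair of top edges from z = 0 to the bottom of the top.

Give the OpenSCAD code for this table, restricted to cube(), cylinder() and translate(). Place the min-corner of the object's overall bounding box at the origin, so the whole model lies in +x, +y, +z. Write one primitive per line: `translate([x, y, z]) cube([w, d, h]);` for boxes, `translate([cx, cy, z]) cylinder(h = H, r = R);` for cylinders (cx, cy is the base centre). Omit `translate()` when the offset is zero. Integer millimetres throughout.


translate([0, 0, 706]) cube([955, 744, 38]);
translate([65, 65, 0]) cylinder(h = 706, r = 28);
translate([890, 65, 0]) cylinder(h = 706, r = 28);
translate([65, 679, 0]) cylinder(h = 706, r = 28);
translate([890, 679, 0]) cylinder(h = 706, r = 28);


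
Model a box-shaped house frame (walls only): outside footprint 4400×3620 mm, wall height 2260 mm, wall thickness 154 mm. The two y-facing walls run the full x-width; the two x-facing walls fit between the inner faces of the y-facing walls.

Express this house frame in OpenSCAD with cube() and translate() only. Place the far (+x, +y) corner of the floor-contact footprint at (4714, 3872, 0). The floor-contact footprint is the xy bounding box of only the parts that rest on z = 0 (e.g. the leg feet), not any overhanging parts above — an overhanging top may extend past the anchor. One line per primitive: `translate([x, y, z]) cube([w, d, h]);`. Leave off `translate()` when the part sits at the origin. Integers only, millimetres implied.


translate([314, 252, 0]) cube([4400, 154, 2260]);
translate([314, 3718, 0]) cube([4400, 154, 2260]);
translate([314, 406, 0]) cube([154, 3312, 2260]);
translate([4560, 406, 0]) cube([154, 3312, 2260]);


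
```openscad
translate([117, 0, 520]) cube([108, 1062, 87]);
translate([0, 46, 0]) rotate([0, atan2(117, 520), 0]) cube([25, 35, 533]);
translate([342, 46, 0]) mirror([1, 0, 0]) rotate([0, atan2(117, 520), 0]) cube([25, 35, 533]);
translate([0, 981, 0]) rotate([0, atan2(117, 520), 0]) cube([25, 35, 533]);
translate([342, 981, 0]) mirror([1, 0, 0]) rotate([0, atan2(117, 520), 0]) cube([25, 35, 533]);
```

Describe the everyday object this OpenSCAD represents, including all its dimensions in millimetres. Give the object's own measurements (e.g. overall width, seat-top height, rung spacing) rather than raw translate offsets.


A sawhorse. A 108×1062×87 mm beam (x, y, z) sits on two A-frame leg pairs. Each pair is two raked legs of 25×35 mm section (35 mm along y) splaying symmetrically in x. Each leg rises 520 mm vertically over 117 mm of horizontal reach and is 533 mm long along its own axis. Every leg's outer bottom edge rests on the floor and its outer top edge meets a bottom edge of the beam — the left legs (tilting toward +x) meet the beam's −x bottom edge, the right legs (their mirror images, tilting toward −x) meet its +x bottom edge — so the leg tops tuck under the beam, the beam's underside is 520 mm above the floor, and the feet are 342 mm apart outside-to-outside with the beam centred between them. The two leg pairs are set in 46 mm from either end of the beam.


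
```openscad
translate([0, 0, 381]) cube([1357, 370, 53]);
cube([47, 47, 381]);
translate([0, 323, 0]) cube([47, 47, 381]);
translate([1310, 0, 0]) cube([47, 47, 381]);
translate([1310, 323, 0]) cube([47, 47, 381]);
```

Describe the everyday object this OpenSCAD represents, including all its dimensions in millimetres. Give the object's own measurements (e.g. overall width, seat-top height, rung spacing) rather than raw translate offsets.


A bench: a 1357×370 mm seat slab, 53 mm thick, top at z = 434 mm, on four 47×47 mm square legs flush with the seat corners and standing on z = 0.


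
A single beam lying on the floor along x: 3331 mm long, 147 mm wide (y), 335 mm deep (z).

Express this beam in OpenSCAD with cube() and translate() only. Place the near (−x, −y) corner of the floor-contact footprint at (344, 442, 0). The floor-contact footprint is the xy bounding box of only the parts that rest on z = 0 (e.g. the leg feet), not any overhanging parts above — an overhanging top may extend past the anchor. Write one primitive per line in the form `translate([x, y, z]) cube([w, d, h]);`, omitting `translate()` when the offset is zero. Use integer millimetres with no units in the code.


translate([344, 442, 0]) cube([3331, 147, 335]);


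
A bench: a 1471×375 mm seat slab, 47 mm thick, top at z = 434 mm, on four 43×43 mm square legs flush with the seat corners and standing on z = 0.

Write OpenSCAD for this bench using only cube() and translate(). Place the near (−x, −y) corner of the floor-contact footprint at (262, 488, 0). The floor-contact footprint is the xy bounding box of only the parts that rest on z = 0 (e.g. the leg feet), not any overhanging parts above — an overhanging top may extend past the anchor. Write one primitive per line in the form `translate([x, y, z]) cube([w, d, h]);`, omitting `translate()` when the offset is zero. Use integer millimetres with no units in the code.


translate([262, 488, 387]) cube([1471, 375, 47]);
translate([262, 488, 0]) cube([43, 43, 387]);
translate([262, 820, 0]) cube([43, 43, 387]);
translate([1690, 488, 0]) cube([43, 43, 387]);
translate([1690, 820, 0]) cube([43, 43, 387]);


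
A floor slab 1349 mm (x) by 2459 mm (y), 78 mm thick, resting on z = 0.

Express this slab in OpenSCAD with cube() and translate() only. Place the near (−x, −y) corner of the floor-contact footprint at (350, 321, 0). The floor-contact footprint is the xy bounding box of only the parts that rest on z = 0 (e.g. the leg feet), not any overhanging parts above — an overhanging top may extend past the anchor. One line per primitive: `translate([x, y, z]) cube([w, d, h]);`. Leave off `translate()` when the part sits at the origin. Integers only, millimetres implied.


translate([350, 321, 0]) cube([1349, 2459, 78]);


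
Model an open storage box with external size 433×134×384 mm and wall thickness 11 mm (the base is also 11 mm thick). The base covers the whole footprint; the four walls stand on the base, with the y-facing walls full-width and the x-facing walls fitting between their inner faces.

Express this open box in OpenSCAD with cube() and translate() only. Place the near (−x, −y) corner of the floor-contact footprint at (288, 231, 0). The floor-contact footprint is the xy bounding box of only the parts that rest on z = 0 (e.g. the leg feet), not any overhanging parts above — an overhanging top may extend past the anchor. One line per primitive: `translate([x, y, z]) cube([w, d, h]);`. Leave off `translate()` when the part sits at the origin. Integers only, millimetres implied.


translate([288, 231, 0]) cube([433, 134, 11]);
translate([288, 231, 11]) cube([433, 11, 373]);
translate([288, 354, 11]) cube([433, 11, 373]);
translate([288, 242, 11]) cube([11, 112, 373]);
translate([710, 242, 11]) cube([11, 112, 373]);


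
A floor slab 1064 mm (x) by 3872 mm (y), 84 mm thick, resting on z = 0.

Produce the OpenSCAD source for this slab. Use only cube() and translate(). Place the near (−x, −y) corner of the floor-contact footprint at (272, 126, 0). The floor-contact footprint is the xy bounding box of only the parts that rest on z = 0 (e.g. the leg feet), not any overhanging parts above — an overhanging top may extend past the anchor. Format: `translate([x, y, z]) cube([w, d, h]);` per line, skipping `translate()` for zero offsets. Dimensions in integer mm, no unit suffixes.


translate([272, 126, 0]) cube([1064, 3872, 84]);
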